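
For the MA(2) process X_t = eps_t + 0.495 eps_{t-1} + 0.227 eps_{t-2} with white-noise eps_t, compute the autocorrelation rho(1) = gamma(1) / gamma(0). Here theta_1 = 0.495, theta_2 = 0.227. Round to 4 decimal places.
\rho(1) = 0.4684

For an MA(q) process with theta_0 = 1, the autocovariance is
  gamma(k) = sigma^2 * sum_{i=0..q-k} theta_i * theta_{i+k},
and rho(k) = gamma(k) / gamma(0). Sigma^2 cancels.
  numerator   = (1)*(0.495) + (0.495)*(0.227) = 0.607365.
  denominator = (1)^2 + (0.495)^2 + (0.227)^2 = 1.296554.
  rho(1) = 0.607365 / 1.296554 = 0.4684.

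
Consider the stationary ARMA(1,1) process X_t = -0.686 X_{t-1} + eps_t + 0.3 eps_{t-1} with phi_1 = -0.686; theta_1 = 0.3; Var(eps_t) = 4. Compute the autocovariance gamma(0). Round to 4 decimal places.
\gamma(0) = 5.1258

Multiply the model equation by X_{t-k} and take expectations. With theta_0 = psi_0 = 1 and psi_j the MA(infinity) weights, this gives
  gamma(k) - sum_i phi_i gamma(k-i) = c_k,
  c_k = sigma^2 * sum_{j=k..q} theta_j psi_{j-k}   (c_k = 0 for k > q),
using gamma(-m) = gamma(m).
psi-weights needed (psi_j = theta_j + sum_i phi_i psi_{j-i}):
  psi_1 = theta_1 + phi_1 = 0.3 + (-0.686) = -0.386
Right-hand sides:
  c_0 = sigma^2 (1 + theta_1 psi_1) = 4 * (1 + (0.3)(-0.386)) = 4 * 0.8842 = 3.5368
  c_1 = sigma^2 theta_1 = 4 * (0.3) = 1.2
  c_2 = 0
Equations for k = 0 and k = 1 (AR order 1):
  gamma(0) = phi_1 gamma(1) + c_0
  gamma(1) = phi_1 gamma(0) + c_1
Substituting the second into the first: gamma(0) (1 - phi_1^2) = c_0 + phi_1 c_1, so
  gamma(0) = (c_0 + phi_1 c_1) / (1 - phi_1^2) = (3.5368 + (-0.686)(1.2)) / (1 - (-0.686)^2) = 2.7136 / 0.529404 = 5.125764.
Therefore gamma(0) = 5.1258 (to 4 decimal places).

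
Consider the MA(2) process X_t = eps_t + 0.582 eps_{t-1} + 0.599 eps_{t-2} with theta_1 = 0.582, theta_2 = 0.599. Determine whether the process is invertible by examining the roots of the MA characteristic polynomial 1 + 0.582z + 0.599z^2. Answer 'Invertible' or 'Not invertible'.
\text{Invertible}

The MA(q) characteristic polynomial is P(z) = 1 + 0.582z + 0.599z^2.
Invertibility requires all roots to lie outside the unit circle, i.e. |z| > 1 for every root.
Set 1 + (0.582) z + (0.599) z^2 = 0, i.e. a z^2 + b z + c = 0 with a = 0.599, b = 0.582, c = 1.
Discriminant D = b^2 - 4ac = (0.582)^2 - 4*(0.599)*1 = 0.338724 - (2.396) = -2.057276.
D < 0, so the roots are the complex-conjugate pair z = (-b +/- i sqrt(-D)) / (2a) = -0.4858 +/- 1.1973i.
For a conjugate pair |z|^2 = z * conj(z) = (product of roots) = c/a = 1/(0.599) = 1.669449, so |z| = sqrt(1.669449) = 1.2921 for both roots.
Moduli of all roots: 1.2921, 1.2921.
All moduli strictly greater than 1? Yes.
Verdict: Invertible.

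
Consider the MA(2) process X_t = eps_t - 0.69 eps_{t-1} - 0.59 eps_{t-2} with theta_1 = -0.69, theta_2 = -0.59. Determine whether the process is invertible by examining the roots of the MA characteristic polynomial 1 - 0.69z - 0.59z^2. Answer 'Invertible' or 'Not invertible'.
\text{Not invertible}

The MA(q) characteristic polynomial is P(z) = 1 - 0.69z - 0.59z^2.
Invertibility requires all roots to lie outside the unit circle, i.e. |z| > 1 for every root.
Set 1 + (-0.69) z + (-0.59) z^2 = 0, i.e. a z^2 + b z + c = 0 with a = -0.59, b = -0.69, c = 1.
Discriminant D = b^2 - 4ac = (-0.69)^2 - 4*(-0.59)*1 = 0.4761 - (-2.36) = 2.8361.
D >= 0, so the roots are real: z = (-b +/- sqrt(D)) / (2a) = (0.69 +/- 1.684072) / (-1.18).
  z_1 = (0.69 + 1.684072) / (-1.18) = -2.0119,   |z_1| = 2.0119.
  z_2 = (0.69 - 1.684072) / (-1.18) = 0.8424,   |z_2| = 0.8424.
Moduli of all roots: 2.0119, 0.8424.
All moduli strictly greater than 1? No.
Verdict: Not invertible.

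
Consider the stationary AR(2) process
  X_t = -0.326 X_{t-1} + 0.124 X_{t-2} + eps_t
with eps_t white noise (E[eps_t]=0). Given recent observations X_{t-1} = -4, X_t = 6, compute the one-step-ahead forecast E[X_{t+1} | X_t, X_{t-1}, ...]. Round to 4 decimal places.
E[X_{t+1} \mid \mathcal F_t] = -2.4520

For an AR(p) model X_t = c + sum_i phi_i X_{t-i} + eps_t, the
one-step-ahead conditional mean is
  E[X_{t+1} | X_t, ...] = c + sum_i phi_i X_{t+1-i}.
Substitute known values:
  E[X_{t+1} | ...] = (-0.326) * (6) + (0.124) * (-4)
                   = -2.4520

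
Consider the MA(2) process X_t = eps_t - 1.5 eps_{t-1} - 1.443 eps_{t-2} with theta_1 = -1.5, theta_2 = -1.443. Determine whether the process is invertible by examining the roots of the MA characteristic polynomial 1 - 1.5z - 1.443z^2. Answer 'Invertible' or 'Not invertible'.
\text{Not invertible}

The MA(q) characteristic polynomial is P(z) = 1 - 1.5z - 1.443z^2.
Invertibility requires all roots to lie outside the unit circle, i.e. |z| > 1 for every root.
Set 1 + (-1.5) z + (-1.443) z^2 = 0, i.e. a z^2 + b z + c = 0 with a = -1.443, b = -1.5, c = 1.
Discriminant D = b^2 - 4ac = (-1.5)^2 - 4*(-1.443)*1 = 2.25 - (-5.772) = 8.022.
D >= 0, so the roots are real: z = (-b +/- sqrt(D)) / (2a) = (1.5 +/- 2.832314) / (-2.886).
  z_1 = (1.5 + 2.832314) / (-2.886) = -1.5011,   |z_1| = 1.5011.
  z_2 = (1.5 - 2.832314) / (-2.886) = 0.4616,   |z_2| = 0.4616.
Moduli of all roots: 1.5011, 0.4616.
All moduli strictly greater than 1? No.
Verdict: Not invertible.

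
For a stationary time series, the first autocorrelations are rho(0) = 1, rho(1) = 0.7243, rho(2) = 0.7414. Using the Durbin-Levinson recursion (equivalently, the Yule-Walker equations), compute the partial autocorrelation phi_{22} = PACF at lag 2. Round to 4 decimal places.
\phi_{22} = 0.4560

The PACF at lag k is phi_{kk}, the last component of the solution
to the Yule-Walker system G_k phi = r_k where
  (G_k)_{ij} = rho(|i - j|), (r_k)_i = rho(i), i,j = 1..k.
Equivalently, Durbin-Levinson gives phi_{kk} iteratively:
  phi_{11} = rho(1)
  phi_{kk} = [rho(k) - sum_{j=1..k-1} phi_{k-1,j} rho(k-j)]
            / [1 - sum_{j=1..k-1} phi_{k-1,j} rho(j)],
  phi_{k,j} = phi_{k-1,j} - phi_{kk} phi_{k-1,k-j},  j = 1..k-1.
Step k = 1:
  phi_11 = rho(1) = 0.7243.
Step k = 2:
  phi_22 = [rho(2) - phi_11 rho(1)] / [1 - phi_11 rho(1)] = [0.7414 - (0.7243)(0.7243)] / [1 - (0.7243)(0.7243)]
         = 0.21678951 / 0.47538951 = 0.456.
Therefore phi_{22} = 0.4560.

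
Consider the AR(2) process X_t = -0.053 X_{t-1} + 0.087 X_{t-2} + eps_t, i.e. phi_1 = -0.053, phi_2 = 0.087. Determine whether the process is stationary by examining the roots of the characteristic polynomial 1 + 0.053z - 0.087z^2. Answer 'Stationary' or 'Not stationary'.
\text{Stationary}

The AR(p) characteristic polynomial is P(z) = 1 + 0.053z - 0.087z^2.
Stationarity requires all roots to lie outside the unit circle, i.e. |z| > 1 for every root.
Set 1 + (0.053) z + (-0.087) z^2 = 0, i.e. a z^2 + b z + c = 0 with a = -0.087, b = 0.053, c = 1.
Discriminant D = b^2 - 4ac = (0.053)^2 - 4*(-0.087)*1 = 0.002809 - (-0.348) = 0.350809.
D >= 0, so the roots are real: z = (-b +/- sqrt(D)) / (2a) = (-0.053 +/- 0.592291) / (-0.174).
  z_1 = (-0.053 + 0.592291) / (-0.174) = -3.0994,   |z_1| = 3.0994.
  z_2 = (-0.053 - 0.592291) / (-0.174) = 3.7086,   |z_2| = 3.7086.
Moduli of all roots: 3.0994, 3.7086.
All moduli strictly greater than 1? Yes.
Verdict: Stationary.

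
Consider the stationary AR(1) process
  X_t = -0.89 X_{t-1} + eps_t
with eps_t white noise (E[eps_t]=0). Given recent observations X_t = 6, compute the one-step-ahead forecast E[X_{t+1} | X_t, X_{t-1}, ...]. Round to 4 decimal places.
E[X_{t+1} \mid \mathcal F_t] = -5.3400

For an AR(p) model X_t = c + sum_i phi_i X_{t-i} + eps_t, the
one-step-ahead conditional mean is
  E[X_{t+1} | X_t, ...] = c + sum_i phi_i X_{t+1-i}.
Substitute known values:
  E[X_{t+1} | ...] = (-0.89) * (6)
                   = -5.3400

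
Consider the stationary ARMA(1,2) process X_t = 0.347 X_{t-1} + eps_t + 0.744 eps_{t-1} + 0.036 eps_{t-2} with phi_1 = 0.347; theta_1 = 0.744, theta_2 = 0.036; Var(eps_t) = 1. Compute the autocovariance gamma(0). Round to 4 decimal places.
\gamma(0) = 2.3857

Multiply the model equation by X_{t-k} and take expectations. With theta_0 = psi_0 = 1 and psi_j the MA(infinity) weights, this gives
  gamma(k) - sum_i phi_i gamma(k-i) = c_k,
  c_k = sigma^2 * sum_{j=k..q} theta_j psi_{j-k}   (c_k = 0 for k > q),
using gamma(-m) = gamma(m).
psi-weights needed (psi_j = theta_j + sum_i phi_i psi_{j-i}):
  psi_1 = theta_1 + phi_1 = 0.744 + (0.347) = 1.091
  psi_2 = theta_2 + phi_1 psi_1 = 0.036 + (0.347)(1.091) = 0.414577
Right-hand sides:
  c_0 = sigma^2 (1 + theta_1 psi_1 + theta_2 psi_2) = 1 * (1 + (0.744)(1.091) + (0.036)(0.414577)) = 1 * 1.826629 = 1.826629
  c_1 = sigma^2 (theta_1 + theta_2 psi_1) = 1 * (0.744 + (0.036)(1.091)) = 0.783276
  c_2 = sigma^2 theta_2 = 1 * (0.036) = 0.036
Equations for k = 0 and k = 1 (AR order 1):
  gamma(0) = phi_1 gamma(1) + c_0
  gamma(1) = phi_1 gamma(0) + c_1
Substituting the second into the first: gamma(0) (1 - phi_1^2) = c_0 + phi_1 c_1, so
  gamma(0) = (c_0 + phi_1 c_1) / (1 - phi_1^2) = (1.826629 + (0.347)(0.783276)) / (1 - (0.347)^2) = 2.098426 / 0.879591 = 2.385683.
Therefore gamma(0) = 2.3857 (to 4 decimal places).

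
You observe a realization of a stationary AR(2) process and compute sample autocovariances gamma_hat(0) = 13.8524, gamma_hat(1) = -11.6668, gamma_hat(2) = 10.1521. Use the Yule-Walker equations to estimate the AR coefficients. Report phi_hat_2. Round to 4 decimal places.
\hat\phi_{2} = 0.0810

The Yule-Walker equations for an AR(p) process read, in matrix form,
  Gamma_p phi = r_p,   with   (Gamma_p)_{ij} = gamma(|i - j|),
                       (r_p)_i = gamma(i),   i,j = 1..p.
Substitute the sample gammas (Toeplitz matrix and right-hand side of size 2):
  Gamma_p = [[13.8524, -11.6668], [-11.6668, 13.8524]]
  r_p     = [-11.6668, 10.1521]
Written out:
  13.8524 phi_1 - 11.6668 phi_2 = -11.6668
  -11.6668 phi_1 + 13.8524 phi_2 = 10.1521
Solve by Cramer's rule:
  det = gamma(0)^2 - gamma(1)^2 = (13.8524)^2 - (-11.6668)^2 = 191.88898576 - 136.11422224 = 55.77476352
  phi_hat_1 = [gamma(1) gamma(0) - gamma(1) gamma(2)] / det = [(-11.6668)(13.8524) - (-11.6668)(10.1521)] / 55.77476352 = -43.17066004 / 55.77476352 = -0.774
  phi_hat_2 = [gamma(0) gamma(2) - gamma(1)^2] / det = [(13.8524)(10.1521) - (-11.6668)^2] / 55.77476352 = 4.5167278 / 55.77476352 = 0.081
So phi_hat = [-0.7740, 0.0810].
Therefore phi_hat_2 = 0.0810.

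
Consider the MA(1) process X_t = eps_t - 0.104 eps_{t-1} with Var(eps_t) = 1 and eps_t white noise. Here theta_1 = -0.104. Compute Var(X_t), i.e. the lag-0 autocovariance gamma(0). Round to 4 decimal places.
\gamma(0) = 1.0108

For an MA(q) process X_t = eps_t + sum_i theta_i eps_{t-i} with
Var(eps_t) = sigma^2, the variance is
  gamma(0) = sigma^2 * (1 + sum_i theta_i^2).
  sum_i theta_i^2 = (-0.104)^2 = 0.010816.
  gamma(0) = 1 * (1 + 0.010816) = 1 * 1.010816 = 1.010816, which rounds to 1.0108.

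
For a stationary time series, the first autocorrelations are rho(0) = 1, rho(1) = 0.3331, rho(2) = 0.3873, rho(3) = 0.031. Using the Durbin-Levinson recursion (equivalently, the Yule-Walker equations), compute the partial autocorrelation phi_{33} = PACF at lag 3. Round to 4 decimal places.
\phi_{33} = -0.2010

The PACF at lag k is phi_{kk}, the last component of the solution
to the Yule-Walker system G_k phi = r_k where
  (G_k)_{ij} = rho(|i - j|), (r_k)_i = rho(i), i,j = 1..k.
Equivalently, Durbin-Levinson gives phi_{kk} iteratively:
  phi_{11} = rho(1)
  phi_{kk} = [rho(k) - sum_{j=1..k-1} phi_{k-1,j} rho(k-j)]
            / [1 - sum_{j=1..k-1} phi_{k-1,j} rho(j)],
  phi_{k,j} = phi_{k-1,j} - phi_{kk} phi_{k-1,k-j},  j = 1..k-1.
Step k = 1:
  phi_11 = rho(1) = 0.3331.
Step k = 2:
  phi_22 = [rho(2) - phi_11 rho(1)] / [1 - phi_11 rho(1)] = [0.3873 - (0.3331)(0.3331)] / [1 - (0.3331)(0.3331)]
         = 0.27634439 / 0.88904439 = 0.310833.
  Update: phi_21 = phi_11 - phi_22 phi_11 = 0.3331 - (0.310833)(0.3331) = 0.229562.
Step k = 3:
  phi_33 = [rho(3) - phi_21 rho(2) - phi_22 rho(1)] / [1 - phi_21 rho(1) - phi_22 rho(2)]
    numerator   = 0.031 - (0.229562)(0.3873) - (0.310833)(0.3331) = -0.16144766
    denominator = 1 - (0.229562)(0.3331) - (0.310833)(0.3873) = 0.80314742
  phi_33 = -0.16144766 / 0.80314742 = -0.201.
Therefore phi_{33} = -0.2010.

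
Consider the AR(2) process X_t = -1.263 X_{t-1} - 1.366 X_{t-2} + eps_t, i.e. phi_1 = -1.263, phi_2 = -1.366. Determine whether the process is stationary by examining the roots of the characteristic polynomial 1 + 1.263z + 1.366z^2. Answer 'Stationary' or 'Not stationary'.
\text{Not stationary}

The AR(p) characteristic polynomial is P(z) = 1 + 1.263z + 1.366z^2.
Stationarity requires all roots to lie outside the unit circle, i.e. |z| > 1 for every root.
Set 1 + (1.263) z + (1.366) z^2 = 0, i.e. a z^2 + b z + c = 0 with a = 1.366, b = 1.263, c = 1.
Discriminant D = b^2 - 4ac = (1.263)^2 - 4*(1.366)*1 = 1.595169 - (5.464) = -3.868831.
D < 0, so the roots are the complex-conjugate pair z = (-b +/- i sqrt(-D)) / (2a) = -0.4623 +/- 0.72i.
For a conjugate pair |z|^2 = z * conj(z) = (product of roots) = c/a = 1/(1.366) = 0.732064, so |z| = sqrt(0.732064) = 0.8556 for both roots.
Moduli of all roots: 0.8556, 0.8556.
All moduli strictly greater than 1? No.
Verdict: Not stationary.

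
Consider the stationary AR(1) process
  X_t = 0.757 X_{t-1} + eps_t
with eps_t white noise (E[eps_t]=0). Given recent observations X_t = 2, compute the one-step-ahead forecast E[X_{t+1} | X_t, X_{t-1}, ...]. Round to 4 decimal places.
E[X_{t+1} \mid \mathcal F_t] = 1.5140

For an AR(p) model X_t = c + sum_i phi_i X_{t-i} + eps_t, the
one-step-ahead conditional mean is
  E[X_{t+1} | X_t, ...] = c + sum_i phi_i X_{t+1-i}.
Substitute known values:
  E[X_{t+1} | ...] = (0.757) * (2)
                   = 1.5140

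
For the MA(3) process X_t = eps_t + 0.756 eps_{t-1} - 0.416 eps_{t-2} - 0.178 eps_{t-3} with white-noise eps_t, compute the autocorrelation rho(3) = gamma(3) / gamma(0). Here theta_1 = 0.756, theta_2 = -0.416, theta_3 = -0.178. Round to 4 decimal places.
\rho(3) = -0.1002

For an MA(q) process with theta_0 = 1, the autocovariance is
  gamma(k) = sigma^2 * sum_{i=0..q-k} theta_i * theta_{i+k},
and rho(k) = gamma(k) / gamma(0). Sigma^2 cancels.
  numerator   = (1)*(-0.178) = -0.178.
  denominator = (1)^2 + (0.756)^2 + (-0.416)^2 + (-0.178)^2 = 1.776276.
  rho(3) = -0.178 / 1.776276 = -0.1002.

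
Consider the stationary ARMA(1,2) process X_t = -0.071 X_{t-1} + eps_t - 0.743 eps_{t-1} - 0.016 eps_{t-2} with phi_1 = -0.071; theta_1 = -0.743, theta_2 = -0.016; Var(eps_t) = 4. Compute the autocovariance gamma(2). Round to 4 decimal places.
\gamma(2) = 0.1769

Multiply the model equation by X_{t-k} and take expectations. With theta_0 = psi_0 = 1 and psi_j the MA(infinity) weights, this gives
  gamma(k) - sum_i phi_i gamma(k-i) = c_k,
  c_k = sigma^2 * sum_{j=k..q} theta_j psi_{j-k}   (c_k = 0 for k > q),
using gamma(-m) = gamma(m).
psi-weights needed (psi_j = theta_j + sum_i phi_i psi_{j-i}):
  psi_1 = theta_1 + phi_1 = -0.743 + (-0.071) = -0.814
  psi_2 = theta_2 + phi_1 psi_1 = -0.016 + (-0.071)(-0.814) = 0.041794
Right-hand sides:
  c_0 = sigma^2 (1 + theta_1 psi_1 + theta_2 psi_2) = 4 * (1 + (-0.743)(-0.814) + (-0.016)(0.041794)) = 4 * 1.604133 = 6.416533
  c_1 = sigma^2 (theta_1 + theta_2 psi_1) = 4 * (-0.743 + (-0.016)(-0.814)) = -2.919904
  c_2 = sigma^2 theta_2 = 4 * (-0.016) = -0.064
Equations for k = 0 and k = 1 (AR order 1):
  gamma(0) = phi_1 gamma(1) + c_0
  gamma(1) = phi_1 gamma(0) + c_1
Substituting the second into the first: gamma(0) (1 - phi_1^2) = c_0 + phi_1 c_1, so
  gamma(0) = (c_0 + phi_1 c_1) / (1 - phi_1^2) = (6.416533 + (-0.071)(-2.919904)) / (1 - (-0.071)^2) = 6.623846 / 0.994959 = 6.657406.
  gamma(1) = phi_1 gamma(0) + c_1 = (-0.071)(6.657406) + (-2.919904) = -3.39258.
For k = 2: gamma(2) = phi_1 gamma(1) + c_2
  = (-0.071)(-3.39258) + (-0.064) = 0.176873.
Therefore gamma(2) = 0.1769 (to 4 decimal places).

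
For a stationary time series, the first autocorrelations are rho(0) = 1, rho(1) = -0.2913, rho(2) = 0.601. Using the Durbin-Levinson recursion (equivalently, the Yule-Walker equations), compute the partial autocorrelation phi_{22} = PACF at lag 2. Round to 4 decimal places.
\phi_{22} = 0.5640

The PACF at lag k is phi_{kk}, the last component of the solution
to the Yule-Walker system G_k phi = r_k where
  (G_k)_{ij} = rho(|i - j|), (r_k)_i = rho(i), i,j = 1..k.
Equivalently, Durbin-Levinson gives phi_{kk} iteratively:
  phi_{11} = rho(1)
  phi_{kk} = [rho(k) - sum_{j=1..k-1} phi_{k-1,j} rho(k-j)]
            / [1 - sum_{j=1..k-1} phi_{k-1,j} rho(j)],
  phi_{k,j} = phi_{k-1,j} - phi_{kk} phi_{k-1,k-j},  j = 1..k-1.
Step k = 1:
  phi_11 = rho(1) = -0.2913.
Step k = 2:
  phi_22 = [rho(2) - phi_11 rho(1)] / [1 - phi_11 rho(1)] = [0.601 - (-0.2913)(-0.2913)] / [1 - (-0.2913)(-0.2913)]
         = 0.51614431 / 0.91514431 = 0.564.
Therefore phi_{22} = 0.5640.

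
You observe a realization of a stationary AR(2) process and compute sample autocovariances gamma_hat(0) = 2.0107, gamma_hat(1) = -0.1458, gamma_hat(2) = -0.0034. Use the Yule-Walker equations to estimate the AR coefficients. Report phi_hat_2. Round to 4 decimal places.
\hat\phi_{2} = -0.0070

The Yule-Walker equations for an AR(p) process read, in matrix form,
  Gamma_p phi = r_p,   with   (Gamma_p)_{ij} = gamma(|i - j|),
                       (r_p)_i = gamma(i),   i,j = 1..p.
Substitute the sample gammas (Toeplitz matrix and right-hand side of size 2):
  Gamma_p = [[2.0107, -0.1458], [-0.1458, 2.0107]]
  r_p     = [-0.1458, -0.0034]
Written out:
  2.0107 phi_1 - 0.1458 phi_2 = -0.1458
  -0.1458 phi_1 + 2.0107 phi_2 = -0.0034
Solve by Cramer's rule:
  det = gamma(0)^2 - gamma(1)^2 = (2.0107)^2 - (-0.1458)^2 = 4.04291449 - 0.02125764 = 4.02165685
  phi_hat_1 = [gamma(1) gamma(0) - gamma(1) gamma(2)] / det = [(-0.1458)(2.0107) - (-0.1458)(-0.0034)] / 4.02165685 = -0.29365578 / 4.02165685 = -0.073
  phi_hat_2 = [gamma(0) gamma(2) - gamma(1)^2] / det = [(2.0107)(-0.0034) - (-0.1458)^2] / 4.02165685 = -0.02809402 / 4.02165685 = -0.007
So phi_hat = [-0.0730, -0.0070].
Therefore phi_hat_2 = -0.0070.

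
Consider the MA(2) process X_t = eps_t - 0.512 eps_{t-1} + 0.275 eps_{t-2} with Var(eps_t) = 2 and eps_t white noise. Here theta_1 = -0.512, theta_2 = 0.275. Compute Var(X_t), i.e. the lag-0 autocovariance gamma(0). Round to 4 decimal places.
\gamma(0) = 2.6755

For an MA(q) process X_t = eps_t + sum_i theta_i eps_{t-i} with
Var(eps_t) = sigma^2, the variance is
  gamma(0) = sigma^2 * (1 + sum_i theta_i^2).
  sum_i theta_i^2 = (-0.512)^2 + (0.275)^2 = 0.262144 + 0.075625 = 0.337769.
  gamma(0) = 2 * (1 + 0.337769) = 2 * 1.337769 = 2.675538, which rounds to 2.6755.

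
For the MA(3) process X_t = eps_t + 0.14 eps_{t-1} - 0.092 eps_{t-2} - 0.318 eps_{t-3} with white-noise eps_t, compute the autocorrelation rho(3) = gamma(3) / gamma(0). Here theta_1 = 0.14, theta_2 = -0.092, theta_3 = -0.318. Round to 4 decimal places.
\rho(3) = -0.2816

For an MA(q) process with theta_0 = 1, the autocovariance is
  gamma(k) = sigma^2 * sum_{i=0..q-k} theta_i * theta_{i+k},
and rho(k) = gamma(k) / gamma(0). Sigma^2 cancels.
  numerator   = (1)*(-0.318) = -0.318.
  denominator = (1)^2 + (0.14)^2 + (-0.092)^2 + (-0.318)^2 = 1.129188.
  rho(3) = -0.318 / 1.129188 = -0.2816.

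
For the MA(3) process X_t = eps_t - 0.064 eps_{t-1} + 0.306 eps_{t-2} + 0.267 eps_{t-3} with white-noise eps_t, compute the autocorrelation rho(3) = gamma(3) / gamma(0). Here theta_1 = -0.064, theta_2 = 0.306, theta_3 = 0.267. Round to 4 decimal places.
\rho(3) = 0.2284

For an MA(q) process with theta_0 = 1, the autocovariance is
  gamma(k) = sigma^2 * sum_{i=0..q-k} theta_i * theta_{i+k},
and rho(k) = gamma(k) / gamma(0). Sigma^2 cancels.
  numerator   = (1)*(0.267) = 0.267.
  denominator = (1)^2 + (-0.064)^2 + (0.306)^2 + (0.267)^2 = 1.169021.
  rho(3) = 0.267 / 1.169021 = 0.2284.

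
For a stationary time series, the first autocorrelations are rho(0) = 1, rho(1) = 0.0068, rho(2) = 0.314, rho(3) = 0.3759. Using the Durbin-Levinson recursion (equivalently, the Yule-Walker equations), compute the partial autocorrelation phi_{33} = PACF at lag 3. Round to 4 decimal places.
\phi_{33} = 0.4130

The PACF at lag k is phi_{kk}, the last component of the solution
to the Yule-Walker system G_k phi = r_k where
  (G_k)_{ij} = rho(|i - j|), (r_k)_i = rho(i), i,j = 1..k.
Equivalently, Durbin-Levinson gives phi_{kk} iteratively:
  phi_{11} = rho(1)
  phi_{kk} = [rho(k) - sum_{j=1..k-1} phi_{k-1,j} rho(k-j)]
            / [1 - sum_{j=1..k-1} phi_{k-1,j} rho(j)],
  phi_{k,j} = phi_{k-1,j} - phi_{kk} phi_{k-1,k-j},  j = 1..k-1.
Step k = 1:
  phi_11 = rho(1) = 0.0068.
Step k = 2:
  phi_22 = [rho(2) - phi_11 rho(1)] / [1 - phi_11 rho(1)] = [0.314 - (0.0068)(0.0068)] / [1 - (0.0068)(0.0068)]
         = 0.31395376 / 0.99995376 = 0.313968.
  Update: phi_21 = phi_11 - phi_22 phi_11 = 0.0068 - (0.313968)(0.0068) = 0.004665.
Step k = 3:
  phi_33 = [rho(3) - phi_21 rho(2) - phi_22 rho(1)] / [1 - phi_21 rho(1) - phi_22 rho(2)]
    numerator   = 0.3759 - (0.004665)(0.314) - (0.313968)(0.0068) = 0.3723002
    denominator = 1 - (0.004665)(0.0068) - (0.313968)(0.314) = 0.90138224
  phi_33 = 0.3723002 / 0.90138224 = 0.413.
Therefore phi_{33} = 0.4130.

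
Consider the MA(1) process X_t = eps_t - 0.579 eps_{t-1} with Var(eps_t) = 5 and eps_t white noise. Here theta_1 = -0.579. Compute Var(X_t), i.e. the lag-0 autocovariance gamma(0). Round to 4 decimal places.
\gamma(0) = 6.6762

For an MA(q) process X_t = eps_t + sum_i theta_i eps_{t-i} with
Var(eps_t) = sigma^2, the variance is
  gamma(0) = sigma^2 * (1 + sum_i theta_i^2).
  sum_i theta_i^2 = (-0.579)^2 = 0.335241.
  gamma(0) = 5 * (1 + 0.335241) = 5 * 1.335241 = 6.676205, which rounds to 6.6762.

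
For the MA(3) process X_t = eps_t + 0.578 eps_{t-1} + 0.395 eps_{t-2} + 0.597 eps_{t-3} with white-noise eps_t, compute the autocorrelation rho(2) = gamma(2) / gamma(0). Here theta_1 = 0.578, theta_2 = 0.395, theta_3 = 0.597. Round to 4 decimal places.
\rho(2) = 0.4008

For an MA(q) process with theta_0 = 1, the autocovariance is
  gamma(k) = sigma^2 * sum_{i=0..q-k} theta_i * theta_{i+k},
and rho(k) = gamma(k) / gamma(0). Sigma^2 cancels.
  numerator   = (1)*(0.395) + (0.578)*(0.597) = 0.740066.
  denominator = (1)^2 + (0.578)^2 + (0.395)^2 + (0.597)^2 = 1.846518.
  rho(2) = 0.740066 / 1.846518 = 0.4008.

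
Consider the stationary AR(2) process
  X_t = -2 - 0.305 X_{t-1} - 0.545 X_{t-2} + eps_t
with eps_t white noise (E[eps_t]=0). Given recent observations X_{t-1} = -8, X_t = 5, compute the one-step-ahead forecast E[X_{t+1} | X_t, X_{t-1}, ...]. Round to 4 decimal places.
E[X_{t+1} \mid \mathcal F_t] = 0.8350

For an AR(p) model X_t = c + sum_i phi_i X_{t-i} + eps_t, the
one-step-ahead conditional mean is
  E[X_{t+1} | X_t, ...] = c + sum_i phi_i X_{t+1-i}.
Substitute known values:
  E[X_{t+1} | ...] = -2 + (-0.305) * (5) + (-0.545) * (-8)
                   = 0.8350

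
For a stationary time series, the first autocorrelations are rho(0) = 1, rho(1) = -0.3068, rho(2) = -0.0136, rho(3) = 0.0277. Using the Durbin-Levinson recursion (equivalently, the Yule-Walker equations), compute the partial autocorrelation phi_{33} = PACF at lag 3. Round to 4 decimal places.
\phi_{33} = -0.0151

The PACF at lag k is phi_{kk}, the last component of the solution
to the Yule-Walker system G_k phi = r_k where
  (G_k)_{ij} = rho(|i - j|), (r_k)_i = rho(i), i,j = 1..k.
Equivalently, Durbin-Levinson gives phi_{kk} iteratively:
  phi_{11} = rho(1)
  phi_{kk} = [rho(k) - sum_{j=1..k-1} phi_{k-1,j} rho(k-j)]
            / [1 - sum_{j=1..k-1} phi_{k-1,j} rho(j)],
  phi_{k,j} = phi_{k-1,j} - phi_{kk} phi_{k-1,k-j},  j = 1..k-1.
Step k = 1:
  phi_11 = rho(1) = -0.3068.
Step k = 2:
  phi_22 = [rho(2) - phi_11 rho(1)] / [1 - phi_11 rho(1)] = [-0.0136 - (-0.3068)(-0.3068)] / [1 - (-0.3068)(-0.3068)]
         = -0.10772624 / 0.90587376 = -0.11892.
  Update: phi_21 = phi_11 - phi_22 phi_11 = -0.3068 - (-0.11892)(-0.3068) = -0.343285.
Step k = 3:
  phi_33 = [rho(3) - phi_21 rho(2) - phi_22 rho(1)] / [1 - phi_21 rho(1) - phi_22 rho(2)]
    numerator   = 0.0277 - (-0.343285)(-0.0136) - (-0.11892)(-0.3068) = -0.01345324
    denominator = 1 - (-0.343285)(-0.3068) - (-0.11892)(-0.0136) = 0.89306299
  phi_33 = -0.01345324 / 0.89306299 = -0.0151.
Therefore phi_{33} = -0.0151.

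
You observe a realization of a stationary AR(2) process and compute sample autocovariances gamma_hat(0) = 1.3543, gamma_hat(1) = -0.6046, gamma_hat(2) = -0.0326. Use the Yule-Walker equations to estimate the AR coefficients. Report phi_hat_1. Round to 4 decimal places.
\hat\phi_{1} = -0.5710

The Yule-Walker equations for an AR(p) process read, in matrix form,
  Gamma_p phi = r_p,   with   (Gamma_p)_{ij} = gamma(|i - j|),
                       (r_p)_i = gamma(i),   i,j = 1..p.
Substitute the sample gammas (Toeplitz matrix and right-hand side of size 2):
  Gamma_p = [[1.3543, -0.6046], [-0.6046, 1.3543]]
  r_p     = [-0.6046, -0.0326]
Written out:
  1.3543 phi_1 - 0.6046 phi_2 = -0.6046
  -0.6046 phi_1 + 1.3543 phi_2 = -0.0326
Solve by Cramer's rule:
  det = gamma(0)^2 - gamma(1)^2 = (1.3543)^2 - (-0.6046)^2 = 1.83412849 - 0.36554116 = 1.46858733
  phi_hat_1 = [gamma(1) gamma(0) - gamma(1) gamma(2)] / det = [(-0.6046)(1.3543) - (-0.6046)(-0.0326)] / 1.46858733 = -0.83851974 / 1.46858733 = -0.571
  phi_hat_2 = [gamma(0) gamma(2) - gamma(1)^2] / det = [(1.3543)(-0.0326) - (-0.6046)^2] / 1.46858733 = -0.40969134 / 1.46858733 = -0.279
So phi_hat = [-0.5710, -0.2790].
Therefore phi_hat_1 = -0.5710.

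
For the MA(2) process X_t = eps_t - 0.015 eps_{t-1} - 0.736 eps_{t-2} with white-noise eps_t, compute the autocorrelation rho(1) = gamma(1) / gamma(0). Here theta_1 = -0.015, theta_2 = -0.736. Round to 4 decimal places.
\rho(1) = -0.0026

For an MA(q) process with theta_0 = 1, the autocovariance is
  gamma(k) = sigma^2 * sum_{i=0..q-k} theta_i * theta_{i+k},
and rho(k) = gamma(k) / gamma(0). Sigma^2 cancels.
  numerator   = (1)*(-0.015) + (-0.015)*(-0.736) = -0.00396.
  denominator = (1)^2 + (-0.015)^2 + (-0.736)^2 = 1.541921.
  rho(1) = -0.00396 / 1.541921 = -0.0026.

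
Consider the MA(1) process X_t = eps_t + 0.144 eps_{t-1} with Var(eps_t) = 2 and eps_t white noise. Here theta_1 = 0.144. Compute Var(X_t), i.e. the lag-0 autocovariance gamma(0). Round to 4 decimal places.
\gamma(0) = 2.0415

For an MA(q) process X_t = eps_t + sum_i theta_i eps_{t-i} with
Var(eps_t) = sigma^2, the variance is
  gamma(0) = sigma^2 * (1 + sum_i theta_i^2).
  sum_i theta_i^2 = (0.144)^2 = 0.020736.
  gamma(0) = 2 * (1 + 0.020736) = 2 * 1.020736 = 2.041472, which rounds to 2.0415.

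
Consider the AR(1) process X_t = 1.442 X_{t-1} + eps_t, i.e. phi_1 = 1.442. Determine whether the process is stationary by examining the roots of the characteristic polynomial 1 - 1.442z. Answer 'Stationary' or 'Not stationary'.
\text{Not stationary}

The AR(p) characteristic polynomial is P(z) = 1 - 1.442z.
Stationarity requires all roots to lie outside the unit circle, i.e. |z| > 1 for every root.
This is linear in z: 1 + (-1.442) z = 0  =>  z = -1/(-1.442) = 0.693481,  |z| = 0.693481.
Moduli of all roots: 0.6935.
All moduli strictly greater than 1? No.
Verdict: Not stationary.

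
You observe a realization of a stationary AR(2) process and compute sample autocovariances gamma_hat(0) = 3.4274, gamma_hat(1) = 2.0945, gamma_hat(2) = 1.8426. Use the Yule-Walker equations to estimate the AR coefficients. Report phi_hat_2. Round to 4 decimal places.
\hat\phi_{2} = 0.2620

The Yule-Walker equations for an AR(p) process read, in matrix form,
  Gamma_p phi = r_p,   with   (Gamma_p)_{ij} = gamma(|i - j|),
                       (r_p)_i = gamma(i),   i,j = 1..p.
Substitute the sample gammas (Toeplitz matrix and right-hand side of size 2):
  Gamma_p = [[3.4274, 2.0945], [2.0945, 3.4274]]
  r_p     = [2.0945, 1.8426]
Written out:
  3.4274 phi_1 + 2.0945 phi_2 = 2.0945
  2.0945 phi_1 + 3.4274 phi_2 = 1.8426
Solve by Cramer's rule:
  det = gamma(0)^2 - gamma(1)^2 = (3.4274)^2 - (2.0945)^2 = 11.74707076 - 4.38693025 = 7.36014051
  phi_hat_1 = [gamma(1) gamma(0) - gamma(1) gamma(2)] / det = [(2.0945)(3.4274) - (2.0945)(1.8426)] / 7.36014051 = 3.3193636 / 7.36014051 = 0.451
  phi_hat_2 = [gamma(0) gamma(2) - gamma(1)^2] / det = [(3.4274)(1.8426) - (2.0945)^2] / 7.36014051 = 1.92839699 / 7.36014051 = 0.262
So phi_hat = [0.4510, 0.2620].
Therefore phi_hat_2 = 0.2620.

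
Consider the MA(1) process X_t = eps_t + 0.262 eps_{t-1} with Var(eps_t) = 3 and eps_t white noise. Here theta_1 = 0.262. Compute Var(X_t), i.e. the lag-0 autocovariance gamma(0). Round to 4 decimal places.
\gamma(0) = 3.2059

For an MA(q) process X_t = eps_t + sum_i theta_i eps_{t-i} with
Var(eps_t) = sigma^2, the variance is
  gamma(0) = sigma^2 * (1 + sum_i theta_i^2).
  sum_i theta_i^2 = (0.262)^2 = 0.068644.
  gamma(0) = 3 * (1 + 0.068644) = 3 * 1.068644 = 3.205932, which rounds to 3.2059.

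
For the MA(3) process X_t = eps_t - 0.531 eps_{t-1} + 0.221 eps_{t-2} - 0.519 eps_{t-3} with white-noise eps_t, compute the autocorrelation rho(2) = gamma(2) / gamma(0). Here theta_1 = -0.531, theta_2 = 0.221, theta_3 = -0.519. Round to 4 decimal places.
\rho(2) = 0.3103

For an MA(q) process with theta_0 = 1, the autocovariance is
  gamma(k) = sigma^2 * sum_{i=0..q-k} theta_i * theta_{i+k},
and rho(k) = gamma(k) / gamma(0). Sigma^2 cancels.
  numerator   = (1)*(0.221) + (-0.531)*(-0.519) = 0.496589.
  denominator = (1)^2 + (-0.531)^2 + (0.221)^2 + (-0.519)^2 = 1.600163.
  rho(2) = 0.496589 / 1.600163 = 0.3103.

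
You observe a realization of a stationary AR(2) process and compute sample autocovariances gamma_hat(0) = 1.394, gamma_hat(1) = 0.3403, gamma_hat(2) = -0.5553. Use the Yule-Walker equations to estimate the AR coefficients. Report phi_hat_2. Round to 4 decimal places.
\hat\phi_{2} = -0.4870

The Yule-Walker equations for an AR(p) process read, in matrix form,
  Gamma_p phi = r_p,   with   (Gamma_p)_{ij} = gamma(|i - j|),
                       (r_p)_i = gamma(i),   i,j = 1..p.
Substitute the sample gammas (Toeplitz matrix and right-hand side of size 2):
  Gamma_p = [[1.394, 0.3403], [0.3403, 1.394]]
  r_p     = [0.3403, -0.5553]
Written out:
  1.394 phi_1 + 0.3403 phi_2 = 0.3403
  0.3403 phi_1 + 1.394 phi_2 = -0.5553
Solve by Cramer's rule:
  det = gamma(0)^2 - gamma(1)^2 = (1.394)^2 - (0.3403)^2 = 1.943236 - 0.11580409 = 1.82743191
  phi_hat_1 = [gamma(1) gamma(0) - gamma(1) gamma(2)] / det = [(0.3403)(1.394) - (0.3403)(-0.5553)] / 1.82743191 = 0.66334679 / 1.82743191 = 0.363
  phi_hat_2 = [gamma(0) gamma(2) - gamma(1)^2] / det = [(1.394)(-0.5553) - (0.3403)^2] / 1.82743191 = -0.88989229 / 1.82743191 = -0.487
So phi_hat = [0.3630, -0.4870].
Therefore phi_hat_2 = -0.4870.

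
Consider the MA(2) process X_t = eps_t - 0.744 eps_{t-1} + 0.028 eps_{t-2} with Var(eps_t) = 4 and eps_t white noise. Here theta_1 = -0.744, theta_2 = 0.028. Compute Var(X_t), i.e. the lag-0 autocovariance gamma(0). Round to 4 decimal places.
\gamma(0) = 6.2173

For an MA(q) process X_t = eps_t + sum_i theta_i eps_{t-i} with
Var(eps_t) = sigma^2, the variance is
  gamma(0) = sigma^2 * (1 + sum_i theta_i^2).
  sum_i theta_i^2 = (-0.744)^2 + (0.028)^2 = 0.553536 + 0.000784 = 0.55432.
  gamma(0) = 4 * (1 + 0.55432) = 4 * 1.55432 = 6.21728, which rounds to 6.2173.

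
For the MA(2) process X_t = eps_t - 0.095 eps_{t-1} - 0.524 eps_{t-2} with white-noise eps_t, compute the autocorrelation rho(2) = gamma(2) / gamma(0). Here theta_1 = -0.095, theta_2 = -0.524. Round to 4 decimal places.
\rho(2) = -0.4082

For an MA(q) process with theta_0 = 1, the autocovariance is
  gamma(k) = sigma^2 * sum_{i=0..q-k} theta_i * theta_{i+k},
and rho(k) = gamma(k) / gamma(0). Sigma^2 cancels.
  numerator   = (1)*(-0.524) = -0.524.
  denominator = (1)^2 + (-0.095)^2 + (-0.524)^2 = 1.283601.
  rho(2) = -0.524 / 1.283601 = -0.4082.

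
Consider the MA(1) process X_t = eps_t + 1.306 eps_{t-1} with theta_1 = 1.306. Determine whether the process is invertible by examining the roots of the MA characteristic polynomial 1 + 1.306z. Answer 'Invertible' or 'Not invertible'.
\text{Not invertible}

The MA(q) characteristic polynomial is P(z) = 1 + 1.306z.
Invertibility requires all roots to lie outside the unit circle, i.e. |z| > 1 for every root.
This is linear in z: 1 + (1.306) z = 0  =>  z = -1/(1.306) = -0.765697,  |z| = 0.765697.
Moduli of all roots: 0.7657.
All moduli strictly greater than 1? No.
Verdict: Not invertible.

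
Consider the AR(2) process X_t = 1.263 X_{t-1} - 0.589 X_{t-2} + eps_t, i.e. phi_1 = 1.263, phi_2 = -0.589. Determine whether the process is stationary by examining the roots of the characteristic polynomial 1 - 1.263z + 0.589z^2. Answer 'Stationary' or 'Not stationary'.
\text{Stationary}

The AR(p) characteristic polynomial is P(z) = 1 - 1.263z + 0.589z^2.
Stationarity requires all roots to lie outside the unit circle, i.e. |z| > 1 for every root.
Set 1 + (-1.263) z + (0.589) z^2 = 0, i.e. a z^2 + b z + c = 0 with a = 0.589, b = -1.263, c = 1.
Discriminant D = b^2 - 4ac = (-1.263)^2 - 4*(0.589)*1 = 1.595169 - (2.356) = -0.760831.
D < 0, so the roots are the complex-conjugate pair z = (-b +/- i sqrt(-D)) / (2a) = 1.0722 +/- 0.7405i.
For a conjugate pair |z|^2 = z * conj(z) = (product of roots) = c/a = 1/(0.589) = 1.697793, so |z| = sqrt(1.697793) = 1.303 for both roots.
Moduli of all roots: 1.3030, 1.3030.
All moduli strictly greater than 1? Yes.
Verdict: Stationary.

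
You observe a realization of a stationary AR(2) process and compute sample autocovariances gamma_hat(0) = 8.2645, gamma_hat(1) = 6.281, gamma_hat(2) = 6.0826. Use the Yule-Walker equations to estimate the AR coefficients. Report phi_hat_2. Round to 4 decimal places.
\hat\phi_{2} = 0.3750

The Yule-Walker equations for an AR(p) process read, in matrix form,
  Gamma_p phi = r_p,   with   (Gamma_p)_{ij} = gamma(|i - j|),
                       (r_p)_i = gamma(i),   i,j = 1..p.
Substitute the sample gammas (Toeplitz matrix and right-hand side of size 2):
  Gamma_p = [[8.2645, 6.281], [6.281, 8.2645]]
  r_p     = [6.281, 6.0826]
Written out:
  8.2645 phi_1 + 6.281 phi_2 = 6.281
  6.281 phi_1 + 8.2645 phi_2 = 6.0826
Solve by Cramer's rule:
  det = gamma(0)^2 - gamma(1)^2 = (8.2645)^2 - (6.281)^2 = 68.30196025 - 39.450961 = 28.85099925
  phi_hat_1 = [gamma(1) gamma(0) - gamma(1) gamma(2)] / det = [(6.281)(8.2645) - (6.281)(6.0826)] / 28.85099925 = 13.7045139 / 28.85099925 = 0.475
  phi_hat_2 = [gamma(0) gamma(2) - gamma(1)^2] / det = [(8.2645)(6.0826) - (6.281)^2] / 28.85099925 = 10.8186867 / 28.85099925 = 0.375
So phi_hat = [0.4750, 0.3750].
Therefore phi_hat_2 = 0.3750.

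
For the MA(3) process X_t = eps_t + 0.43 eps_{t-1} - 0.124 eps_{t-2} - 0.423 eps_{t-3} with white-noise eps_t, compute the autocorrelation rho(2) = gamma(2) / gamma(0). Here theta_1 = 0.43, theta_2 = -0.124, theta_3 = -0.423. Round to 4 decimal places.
\rho(2) = -0.2218

For an MA(q) process with theta_0 = 1, the autocovariance is
  gamma(k) = sigma^2 * sum_{i=0..q-k} theta_i * theta_{i+k},
and rho(k) = gamma(k) / gamma(0). Sigma^2 cancels.
  numerator   = (1)*(-0.124) + (0.43)*(-0.423) = -0.30589.
  denominator = (1)^2 + (0.43)^2 + (-0.124)^2 + (-0.423)^2 = 1.379205.
  rho(2) = -0.30589 / 1.379205 = -0.2218.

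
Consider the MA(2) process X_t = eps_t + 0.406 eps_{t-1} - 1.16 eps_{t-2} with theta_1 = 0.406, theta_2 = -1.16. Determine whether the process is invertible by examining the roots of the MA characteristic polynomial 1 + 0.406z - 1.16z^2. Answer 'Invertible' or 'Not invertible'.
\text{Not invertible}

The MA(q) characteristic polynomial is P(z) = 1 + 0.406z - 1.16z^2.
Invertibility requires all roots to lie outside the unit circle, i.e. |z| > 1 for every root.
Set 1 + (0.406) z + (-1.16) z^2 = 0, i.e. a z^2 + b z + c = 0 with a = -1.16, b = 0.406, c = 1.
Discriminant D = b^2 - 4ac = (0.406)^2 - 4*(-1.16)*1 = 0.164836 - (-4.64) = 4.804836.
D >= 0, so the roots are real: z = (-b +/- sqrt(D)) / (2a) = (-0.406 +/- 2.191994) / (-2.32).
  z_1 = (-0.406 + 2.191994) / (-2.32) = -0.7698,   |z_1| = 0.7698.
  z_2 = (-0.406 - 2.191994) / (-2.32) = 1.1198,   |z_2| = 1.1198.
Moduli of all roots: 0.7698, 1.1198.
All moduli strictly greater than 1? No.
Verdict: Not invertible.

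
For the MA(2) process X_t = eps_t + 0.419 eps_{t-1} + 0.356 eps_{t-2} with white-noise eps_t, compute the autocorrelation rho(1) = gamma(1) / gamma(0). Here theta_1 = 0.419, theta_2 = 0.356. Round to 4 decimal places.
\rho(1) = 0.4363

For an MA(q) process with theta_0 = 1, the autocovariance is
  gamma(k) = sigma^2 * sum_{i=0..q-k} theta_i * theta_{i+k},
and rho(k) = gamma(k) / gamma(0). Sigma^2 cancels.
  numerator   = (1)*(0.419) + (0.419)*(0.356) = 0.568164.
  denominator = (1)^2 + (0.419)^2 + (0.356)^2 = 1.302297.
  rho(1) = 0.568164 / 1.302297 = 0.4363.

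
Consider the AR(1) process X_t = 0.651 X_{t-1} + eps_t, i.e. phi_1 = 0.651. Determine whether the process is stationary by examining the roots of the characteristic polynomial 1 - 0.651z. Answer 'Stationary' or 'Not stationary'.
\text{Stationary}

The AR(p) characteristic polynomial is P(z) = 1 - 0.651z.
Stationarity requires all roots to lie outside the unit circle, i.e. |z| > 1 for every root.
This is linear in z: 1 + (-0.651) z = 0  =>  z = -1/(-0.651) = 1.536098,  |z| = 1.536098.
Moduli of all roots: 1.5361.
All moduli strictly greater than 1? Yes.
Verdict: Stationary.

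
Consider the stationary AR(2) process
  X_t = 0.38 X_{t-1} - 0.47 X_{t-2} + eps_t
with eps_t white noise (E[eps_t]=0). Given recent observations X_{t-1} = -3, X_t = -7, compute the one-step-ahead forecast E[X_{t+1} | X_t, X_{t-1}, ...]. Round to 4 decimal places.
E[X_{t+1} \mid \mathcal F_t] = -1.2500

For an AR(p) model X_t = c + sum_i phi_i X_{t-i} + eps_t, the
one-step-ahead conditional mean is
  E[X_{t+1} | X_t, ...] = c + sum_i phi_i X_{t+1-i}.
Substitute known values:
  E[X_{t+1} | ...] = (0.38) * (-7) + (-0.47) * (-3)
                   = -1.2500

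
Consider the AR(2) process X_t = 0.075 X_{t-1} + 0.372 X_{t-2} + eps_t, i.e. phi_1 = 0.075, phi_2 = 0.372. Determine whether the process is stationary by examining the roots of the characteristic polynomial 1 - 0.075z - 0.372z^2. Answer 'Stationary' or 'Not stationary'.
\text{Stationary}

The AR(p) characteristic polynomial is P(z) = 1 - 0.075z - 0.372z^2.
Stationarity requires all roots to lie outside the unit circle, i.e. |z| > 1 for every root.
Set 1 + (-0.075) z + (-0.372) z^2 = 0, i.e. a z^2 + b z + c = 0 with a = -0.372, b = -0.075, c = 1.
Discriminant D = b^2 - 4ac = (-0.075)^2 - 4*(-0.372)*1 = 0.005625 - (-1.488) = 1.493625.
D >= 0, so the roots are real: z = (-b +/- sqrt(D)) / (2a) = (0.075 +/- 1.22214) / (-0.744).
  z_1 = (0.075 + 1.22214) / (-0.744) = -1.7435,   |z_1| = 1.7435.
  z_2 = (0.075 - 1.22214) / (-0.744) = 1.5419,   |z_2| = 1.5419.
Moduli of all roots: 1.7435, 1.5419.
All moduli strictly greater than 1? Yes.
Verdict: Stationary.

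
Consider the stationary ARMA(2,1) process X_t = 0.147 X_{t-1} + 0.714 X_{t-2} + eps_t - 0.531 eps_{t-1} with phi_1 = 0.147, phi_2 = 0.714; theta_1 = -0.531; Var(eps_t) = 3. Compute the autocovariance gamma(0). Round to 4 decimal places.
\gamma(0) = 6.1223

Multiply the model equation by X_{t-k} and take expectations. With theta_0 = psi_0 = 1 and psi_j the MA(infinity) weights, this gives
  gamma(k) - sum_i phi_i gamma(k-i) = c_k,
  c_k = sigma^2 * sum_{j=k..q} theta_j psi_{j-k}   (c_k = 0 for k > q),
using gamma(-m) = gamma(m).
psi-weights needed (psi_j = theta_j + sum_i phi_i psi_{j-i}):
  psi_1 = theta_1 + phi_1 = -0.531 + (0.147) = -0.384
Right-hand sides:
  c_0 = sigma^2 (1 + theta_1 psi_1) = 3 * (1 + (-0.531)(-0.384)) = 3 * 1.203904 = 3.611712
  c_1 = sigma^2 theta_1 = 3 * (-0.531) = -1.593
  c_2 = 0
Equations for k = 0, 1, 2 (AR order 2, c_2 = 0):
  (E0) gamma(0) = phi_1 gamma(1) + phi_2 gamma(2) + c_0
  (E1) gamma(1) = phi_1 gamma(0) + phi_2 gamma(1) + c_1
  (E2) gamma(2) = phi_1 gamma(1) + phi_2 gamma(0)
From (E1): gamma(1) = A gamma(0) + B with
  A = phi_1 / (1 - phi_2) = 0.147 / 0.286 = 0.513986,   B = c_1 / (1 - phi_2) = -1.593 / 0.286 = -5.56993.
Insert (E2) into (E0): gamma(0) (1 - phi_2^2) = phi_1 (1 + phi_2) gamma(1) + c_0.
  phi_1 (1 + phi_2) = (0.147)(1.714) = 0.251958,   1 - phi_2^2 = 0.490204.
Replace gamma(1) by A gamma(0) + B and collect gamma(0):
  gamma(0) [0.490204 - (0.251958)(0.513986)] = (0.251958)(-5.56993) + 3.611712
  gamma(0) * 0.360701 = 2.208324
  gamma(0) = 2.208324 / 0.360701 = 6.122309.
Therefore gamma(0) = 6.1223 (to 4 decimal places).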